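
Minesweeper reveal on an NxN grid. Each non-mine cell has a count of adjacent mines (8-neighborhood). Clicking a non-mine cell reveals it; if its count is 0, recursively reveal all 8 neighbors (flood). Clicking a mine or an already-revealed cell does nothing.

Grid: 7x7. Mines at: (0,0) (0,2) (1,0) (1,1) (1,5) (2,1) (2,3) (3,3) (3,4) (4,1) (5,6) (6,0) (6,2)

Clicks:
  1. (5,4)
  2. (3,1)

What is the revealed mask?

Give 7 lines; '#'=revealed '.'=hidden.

Answer: .......
.......
.......
.#.....
...###.
...###.
...###.

Derivation:
Click 1 (5,4) count=0: revealed 9 new [(4,3) (4,4) (4,5) (5,3) (5,4) (5,5) (6,3) (6,4) (6,5)] -> total=9
Click 2 (3,1) count=2: revealed 1 new [(3,1)] -> total=10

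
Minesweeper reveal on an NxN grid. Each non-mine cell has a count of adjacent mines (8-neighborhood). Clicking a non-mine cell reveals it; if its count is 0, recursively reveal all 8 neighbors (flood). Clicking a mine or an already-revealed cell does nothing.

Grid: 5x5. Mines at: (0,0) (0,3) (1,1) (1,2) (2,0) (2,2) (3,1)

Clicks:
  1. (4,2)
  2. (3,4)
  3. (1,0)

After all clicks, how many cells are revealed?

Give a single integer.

Answer: 11

Derivation:
Click 1 (4,2) count=1: revealed 1 new [(4,2)] -> total=1
Click 2 (3,4) count=0: revealed 9 new [(1,3) (1,4) (2,3) (2,4) (3,2) (3,3) (3,4) (4,3) (4,4)] -> total=10
Click 3 (1,0) count=3: revealed 1 new [(1,0)] -> total=11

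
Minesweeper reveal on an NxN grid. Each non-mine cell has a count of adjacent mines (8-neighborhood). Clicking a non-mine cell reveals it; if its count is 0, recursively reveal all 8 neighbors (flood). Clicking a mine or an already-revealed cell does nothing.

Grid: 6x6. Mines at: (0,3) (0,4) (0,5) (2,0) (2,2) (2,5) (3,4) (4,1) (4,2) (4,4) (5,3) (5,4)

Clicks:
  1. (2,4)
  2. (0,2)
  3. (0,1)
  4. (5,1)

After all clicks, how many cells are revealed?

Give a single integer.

Click 1 (2,4) count=2: revealed 1 new [(2,4)] -> total=1
Click 2 (0,2) count=1: revealed 1 new [(0,2)] -> total=2
Click 3 (0,1) count=0: revealed 5 new [(0,0) (0,1) (1,0) (1,1) (1,2)] -> total=7
Click 4 (5,1) count=2: revealed 1 new [(5,1)] -> total=8

Answer: 8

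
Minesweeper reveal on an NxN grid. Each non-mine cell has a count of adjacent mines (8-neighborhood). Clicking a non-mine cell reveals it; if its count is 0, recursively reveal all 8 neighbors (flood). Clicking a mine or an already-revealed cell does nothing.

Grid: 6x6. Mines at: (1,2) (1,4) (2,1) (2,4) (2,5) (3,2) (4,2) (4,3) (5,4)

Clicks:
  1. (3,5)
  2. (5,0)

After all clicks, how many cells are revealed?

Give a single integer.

Answer: 7

Derivation:
Click 1 (3,5) count=2: revealed 1 new [(3,5)] -> total=1
Click 2 (5,0) count=0: revealed 6 new [(3,0) (3,1) (4,0) (4,1) (5,0) (5,1)] -> total=7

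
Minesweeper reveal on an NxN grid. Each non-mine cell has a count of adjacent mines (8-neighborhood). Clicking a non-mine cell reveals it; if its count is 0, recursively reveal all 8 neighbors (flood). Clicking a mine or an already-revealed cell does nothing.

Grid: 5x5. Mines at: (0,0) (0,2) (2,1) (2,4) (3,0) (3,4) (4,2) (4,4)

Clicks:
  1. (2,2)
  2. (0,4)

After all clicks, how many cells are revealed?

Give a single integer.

Answer: 5

Derivation:
Click 1 (2,2) count=1: revealed 1 new [(2,2)] -> total=1
Click 2 (0,4) count=0: revealed 4 new [(0,3) (0,4) (1,3) (1,4)] -> total=5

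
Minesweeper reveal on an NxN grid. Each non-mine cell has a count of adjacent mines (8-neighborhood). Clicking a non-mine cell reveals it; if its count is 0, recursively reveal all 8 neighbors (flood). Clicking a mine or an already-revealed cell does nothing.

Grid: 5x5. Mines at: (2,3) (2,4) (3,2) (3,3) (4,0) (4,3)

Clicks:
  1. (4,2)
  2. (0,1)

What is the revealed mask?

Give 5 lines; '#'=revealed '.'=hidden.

Answer: #####
#####
###..
##...
..#..

Derivation:
Click 1 (4,2) count=3: revealed 1 new [(4,2)] -> total=1
Click 2 (0,1) count=0: revealed 15 new [(0,0) (0,1) (0,2) (0,3) (0,4) (1,0) (1,1) (1,2) (1,3) (1,4) (2,0) (2,1) (2,2) (3,0) (3,1)] -> total=16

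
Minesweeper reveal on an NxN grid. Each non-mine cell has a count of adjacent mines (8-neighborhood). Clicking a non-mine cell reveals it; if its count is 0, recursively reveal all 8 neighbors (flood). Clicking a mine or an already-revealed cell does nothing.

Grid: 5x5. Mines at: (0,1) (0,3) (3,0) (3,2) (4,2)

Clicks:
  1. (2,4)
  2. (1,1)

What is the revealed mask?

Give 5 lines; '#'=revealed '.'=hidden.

Click 1 (2,4) count=0: revealed 8 new [(1,3) (1,4) (2,3) (2,4) (3,3) (3,4) (4,3) (4,4)] -> total=8
Click 2 (1,1) count=1: revealed 1 new [(1,1)] -> total=9

Answer: .....
.#.##
...##
...##
...##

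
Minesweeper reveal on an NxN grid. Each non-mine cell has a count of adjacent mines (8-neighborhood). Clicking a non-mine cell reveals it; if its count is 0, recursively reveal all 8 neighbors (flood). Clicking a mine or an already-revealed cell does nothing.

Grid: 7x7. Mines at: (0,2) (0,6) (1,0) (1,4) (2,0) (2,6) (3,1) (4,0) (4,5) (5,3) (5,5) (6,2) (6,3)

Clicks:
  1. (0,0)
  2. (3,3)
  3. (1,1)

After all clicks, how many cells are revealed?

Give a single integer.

Click 1 (0,0) count=1: revealed 1 new [(0,0)] -> total=1
Click 2 (3,3) count=0: revealed 9 new [(2,2) (2,3) (2,4) (3,2) (3,3) (3,4) (4,2) (4,3) (4,4)] -> total=10
Click 3 (1,1) count=3: revealed 1 new [(1,1)] -> total=11

Answer: 11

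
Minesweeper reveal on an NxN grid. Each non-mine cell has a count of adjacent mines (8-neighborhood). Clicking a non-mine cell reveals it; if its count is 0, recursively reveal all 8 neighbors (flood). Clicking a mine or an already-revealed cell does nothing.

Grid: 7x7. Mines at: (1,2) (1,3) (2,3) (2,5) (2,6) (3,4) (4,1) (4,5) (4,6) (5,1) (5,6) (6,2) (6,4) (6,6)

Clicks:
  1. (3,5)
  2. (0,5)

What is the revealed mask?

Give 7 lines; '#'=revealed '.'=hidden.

Answer: ....###
....###
.......
.....#.
.......
.......
.......

Derivation:
Click 1 (3,5) count=5: revealed 1 new [(3,5)] -> total=1
Click 2 (0,5) count=0: revealed 6 new [(0,4) (0,5) (0,6) (1,4) (1,5) (1,6)] -> total=7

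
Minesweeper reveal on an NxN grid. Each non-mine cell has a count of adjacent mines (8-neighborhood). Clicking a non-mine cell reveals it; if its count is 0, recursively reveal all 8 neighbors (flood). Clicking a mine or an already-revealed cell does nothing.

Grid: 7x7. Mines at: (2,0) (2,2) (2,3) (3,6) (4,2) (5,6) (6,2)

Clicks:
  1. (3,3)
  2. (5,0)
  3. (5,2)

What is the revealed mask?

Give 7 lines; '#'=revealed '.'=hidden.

Answer: .......
.......
.......
##.#...
##.....
###....
##.....

Derivation:
Click 1 (3,3) count=3: revealed 1 new [(3,3)] -> total=1
Click 2 (5,0) count=0: revealed 8 new [(3,0) (3,1) (4,0) (4,1) (5,0) (5,1) (6,0) (6,1)] -> total=9
Click 3 (5,2) count=2: revealed 1 new [(5,2)] -> total=10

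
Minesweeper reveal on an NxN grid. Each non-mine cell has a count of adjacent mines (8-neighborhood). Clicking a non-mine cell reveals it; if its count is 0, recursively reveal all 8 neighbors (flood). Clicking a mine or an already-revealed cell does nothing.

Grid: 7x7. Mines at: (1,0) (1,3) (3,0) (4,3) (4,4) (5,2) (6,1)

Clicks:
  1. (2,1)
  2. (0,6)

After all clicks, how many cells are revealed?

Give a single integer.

Answer: 23

Derivation:
Click 1 (2,1) count=2: revealed 1 new [(2,1)] -> total=1
Click 2 (0,6) count=0: revealed 22 new [(0,4) (0,5) (0,6) (1,4) (1,5) (1,6) (2,4) (2,5) (2,6) (3,4) (3,5) (3,6) (4,5) (4,6) (5,3) (5,4) (5,5) (5,6) (6,3) (6,4) (6,5) (6,6)] -> total=23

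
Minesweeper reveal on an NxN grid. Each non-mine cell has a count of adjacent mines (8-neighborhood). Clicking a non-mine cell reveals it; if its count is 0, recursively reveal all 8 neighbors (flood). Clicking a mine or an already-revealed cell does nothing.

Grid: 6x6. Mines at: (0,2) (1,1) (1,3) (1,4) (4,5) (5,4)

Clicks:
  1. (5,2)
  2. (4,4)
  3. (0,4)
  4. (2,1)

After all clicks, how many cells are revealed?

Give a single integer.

Answer: 20

Derivation:
Click 1 (5,2) count=0: revealed 19 new [(2,0) (2,1) (2,2) (2,3) (2,4) (3,0) (3,1) (3,2) (3,3) (3,4) (4,0) (4,1) (4,2) (4,3) (4,4) (5,0) (5,1) (5,2) (5,3)] -> total=19
Click 2 (4,4) count=2: revealed 0 new [(none)] -> total=19
Click 3 (0,4) count=2: revealed 1 new [(0,4)] -> total=20
Click 4 (2,1) count=1: revealed 0 new [(none)] -> total=20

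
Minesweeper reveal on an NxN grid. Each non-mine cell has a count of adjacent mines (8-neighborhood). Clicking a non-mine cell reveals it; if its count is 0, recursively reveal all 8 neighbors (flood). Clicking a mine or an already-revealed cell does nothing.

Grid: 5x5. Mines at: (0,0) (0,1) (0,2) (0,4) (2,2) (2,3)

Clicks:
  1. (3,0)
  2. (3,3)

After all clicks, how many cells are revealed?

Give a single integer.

Click 1 (3,0) count=0: revealed 14 new [(1,0) (1,1) (2,0) (2,1) (3,0) (3,1) (3,2) (3,3) (3,4) (4,0) (4,1) (4,2) (4,3) (4,4)] -> total=14
Click 2 (3,3) count=2: revealed 0 new [(none)] -> total=14

Answer: 14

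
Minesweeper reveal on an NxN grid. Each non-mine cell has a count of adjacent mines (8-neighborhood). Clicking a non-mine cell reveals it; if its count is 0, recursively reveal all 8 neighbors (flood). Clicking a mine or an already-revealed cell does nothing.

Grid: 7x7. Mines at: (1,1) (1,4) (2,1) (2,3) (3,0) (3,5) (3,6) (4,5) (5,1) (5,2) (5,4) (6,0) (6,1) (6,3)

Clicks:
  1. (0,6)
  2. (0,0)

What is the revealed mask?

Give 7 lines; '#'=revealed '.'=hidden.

Click 1 (0,6) count=0: revealed 6 new [(0,5) (0,6) (1,5) (1,6) (2,5) (2,6)] -> total=6
Click 2 (0,0) count=1: revealed 1 new [(0,0)] -> total=7

Answer: #....##
.....##
.....##
.......
.......
.......
.......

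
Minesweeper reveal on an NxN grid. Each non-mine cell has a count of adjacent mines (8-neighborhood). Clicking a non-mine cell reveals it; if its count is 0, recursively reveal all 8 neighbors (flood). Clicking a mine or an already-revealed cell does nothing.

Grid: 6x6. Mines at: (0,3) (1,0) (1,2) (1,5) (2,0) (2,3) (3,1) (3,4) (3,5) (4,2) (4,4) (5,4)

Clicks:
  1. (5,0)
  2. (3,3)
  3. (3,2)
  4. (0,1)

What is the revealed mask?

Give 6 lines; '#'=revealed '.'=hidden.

Answer: .#....
......
......
..##..
##....
##....

Derivation:
Click 1 (5,0) count=0: revealed 4 new [(4,0) (4,1) (5,0) (5,1)] -> total=4
Click 2 (3,3) count=4: revealed 1 new [(3,3)] -> total=5
Click 3 (3,2) count=3: revealed 1 new [(3,2)] -> total=6
Click 4 (0,1) count=2: revealed 1 new [(0,1)] -> total=7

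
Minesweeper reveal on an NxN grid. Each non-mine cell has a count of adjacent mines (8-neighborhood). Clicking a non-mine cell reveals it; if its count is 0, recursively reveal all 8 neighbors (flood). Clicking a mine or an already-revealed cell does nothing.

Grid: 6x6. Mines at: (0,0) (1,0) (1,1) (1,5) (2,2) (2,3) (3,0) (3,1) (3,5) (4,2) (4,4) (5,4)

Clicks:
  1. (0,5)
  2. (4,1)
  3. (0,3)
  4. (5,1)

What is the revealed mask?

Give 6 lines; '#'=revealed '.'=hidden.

Click 1 (0,5) count=1: revealed 1 new [(0,5)] -> total=1
Click 2 (4,1) count=3: revealed 1 new [(4,1)] -> total=2
Click 3 (0,3) count=0: revealed 6 new [(0,2) (0,3) (0,4) (1,2) (1,3) (1,4)] -> total=8
Click 4 (5,1) count=1: revealed 1 new [(5,1)] -> total=9

Answer: ..####
..###.
......
......
.#....
.#....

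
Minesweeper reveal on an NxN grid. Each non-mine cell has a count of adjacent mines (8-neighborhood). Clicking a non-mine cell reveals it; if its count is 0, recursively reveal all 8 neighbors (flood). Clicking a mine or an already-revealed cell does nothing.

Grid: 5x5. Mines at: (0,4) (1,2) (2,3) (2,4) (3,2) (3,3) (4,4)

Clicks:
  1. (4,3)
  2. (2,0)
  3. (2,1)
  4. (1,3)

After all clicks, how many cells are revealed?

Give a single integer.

Click 1 (4,3) count=3: revealed 1 new [(4,3)] -> total=1
Click 2 (2,0) count=0: revealed 10 new [(0,0) (0,1) (1,0) (1,1) (2,0) (2,1) (3,0) (3,1) (4,0) (4,1)] -> total=11
Click 3 (2,1) count=2: revealed 0 new [(none)] -> total=11
Click 4 (1,3) count=4: revealed 1 new [(1,3)] -> total=12

Answer: 12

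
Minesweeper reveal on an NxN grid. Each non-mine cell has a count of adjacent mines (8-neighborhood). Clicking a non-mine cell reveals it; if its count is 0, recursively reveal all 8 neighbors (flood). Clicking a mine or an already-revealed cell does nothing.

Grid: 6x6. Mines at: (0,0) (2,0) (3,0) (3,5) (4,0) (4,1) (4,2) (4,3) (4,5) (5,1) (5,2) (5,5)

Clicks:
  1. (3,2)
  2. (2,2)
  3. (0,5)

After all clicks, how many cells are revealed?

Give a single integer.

Answer: 19

Derivation:
Click 1 (3,2) count=3: revealed 1 new [(3,2)] -> total=1
Click 2 (2,2) count=0: revealed 18 new [(0,1) (0,2) (0,3) (0,4) (0,5) (1,1) (1,2) (1,3) (1,4) (1,5) (2,1) (2,2) (2,3) (2,4) (2,5) (3,1) (3,3) (3,4)] -> total=19
Click 3 (0,5) count=0: revealed 0 new [(none)] -> total=19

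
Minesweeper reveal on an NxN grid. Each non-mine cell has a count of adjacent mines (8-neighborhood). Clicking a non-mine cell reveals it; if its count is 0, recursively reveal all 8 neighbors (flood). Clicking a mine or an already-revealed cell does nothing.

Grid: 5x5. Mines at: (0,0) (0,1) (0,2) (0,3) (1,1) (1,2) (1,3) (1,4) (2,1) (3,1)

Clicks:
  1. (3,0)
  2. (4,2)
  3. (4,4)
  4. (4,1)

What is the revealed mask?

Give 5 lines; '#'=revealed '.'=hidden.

Answer: .....
.....
..###
#.###
.####

Derivation:
Click 1 (3,0) count=2: revealed 1 new [(3,0)] -> total=1
Click 2 (4,2) count=1: revealed 1 new [(4,2)] -> total=2
Click 3 (4,4) count=0: revealed 8 new [(2,2) (2,3) (2,4) (3,2) (3,3) (3,4) (4,3) (4,4)] -> total=10
Click 4 (4,1) count=1: revealed 1 new [(4,1)] -> total=11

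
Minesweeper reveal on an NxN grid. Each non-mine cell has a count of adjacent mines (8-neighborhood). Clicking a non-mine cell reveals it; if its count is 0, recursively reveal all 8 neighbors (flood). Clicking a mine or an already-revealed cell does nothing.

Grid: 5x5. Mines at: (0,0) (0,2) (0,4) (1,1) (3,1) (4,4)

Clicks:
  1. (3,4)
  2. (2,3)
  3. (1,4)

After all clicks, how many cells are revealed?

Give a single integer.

Click 1 (3,4) count=1: revealed 1 new [(3,4)] -> total=1
Click 2 (2,3) count=0: revealed 8 new [(1,2) (1,3) (1,4) (2,2) (2,3) (2,4) (3,2) (3,3)] -> total=9
Click 3 (1,4) count=1: revealed 0 new [(none)] -> total=9

Answer: 9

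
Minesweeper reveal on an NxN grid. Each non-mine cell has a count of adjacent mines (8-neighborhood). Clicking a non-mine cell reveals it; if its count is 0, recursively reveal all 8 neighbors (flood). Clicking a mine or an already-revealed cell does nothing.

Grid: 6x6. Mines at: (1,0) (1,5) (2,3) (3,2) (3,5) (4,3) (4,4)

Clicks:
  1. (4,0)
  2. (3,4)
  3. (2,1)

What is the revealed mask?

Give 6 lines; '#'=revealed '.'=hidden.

Click 1 (4,0) count=0: revealed 10 new [(2,0) (2,1) (3,0) (3,1) (4,0) (4,1) (4,2) (5,0) (5,1) (5,2)] -> total=10
Click 2 (3,4) count=4: revealed 1 new [(3,4)] -> total=11
Click 3 (2,1) count=2: revealed 0 new [(none)] -> total=11

Answer: ......
......
##....
##..#.
###...
###...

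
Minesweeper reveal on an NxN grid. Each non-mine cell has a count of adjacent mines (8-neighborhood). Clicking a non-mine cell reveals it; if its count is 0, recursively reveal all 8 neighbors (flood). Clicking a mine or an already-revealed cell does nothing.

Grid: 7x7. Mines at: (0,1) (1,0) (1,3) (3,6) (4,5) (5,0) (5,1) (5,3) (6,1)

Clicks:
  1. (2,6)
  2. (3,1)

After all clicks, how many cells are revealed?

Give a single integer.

Click 1 (2,6) count=1: revealed 1 new [(2,6)] -> total=1
Click 2 (3,1) count=0: revealed 15 new [(2,0) (2,1) (2,2) (2,3) (2,4) (3,0) (3,1) (3,2) (3,3) (3,4) (4,0) (4,1) (4,2) (4,3) (4,4)] -> total=16

Answer: 16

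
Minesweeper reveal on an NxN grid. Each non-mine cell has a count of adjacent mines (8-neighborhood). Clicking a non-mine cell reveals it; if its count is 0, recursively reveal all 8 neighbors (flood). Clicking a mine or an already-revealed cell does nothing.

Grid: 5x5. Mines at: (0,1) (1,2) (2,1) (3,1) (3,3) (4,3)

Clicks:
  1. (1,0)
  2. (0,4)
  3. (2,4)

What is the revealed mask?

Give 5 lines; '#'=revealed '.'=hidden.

Click 1 (1,0) count=2: revealed 1 new [(1,0)] -> total=1
Click 2 (0,4) count=0: revealed 6 new [(0,3) (0,4) (1,3) (1,4) (2,3) (2,4)] -> total=7
Click 3 (2,4) count=1: revealed 0 new [(none)] -> total=7

Answer: ...##
#..##
...##
.....
.....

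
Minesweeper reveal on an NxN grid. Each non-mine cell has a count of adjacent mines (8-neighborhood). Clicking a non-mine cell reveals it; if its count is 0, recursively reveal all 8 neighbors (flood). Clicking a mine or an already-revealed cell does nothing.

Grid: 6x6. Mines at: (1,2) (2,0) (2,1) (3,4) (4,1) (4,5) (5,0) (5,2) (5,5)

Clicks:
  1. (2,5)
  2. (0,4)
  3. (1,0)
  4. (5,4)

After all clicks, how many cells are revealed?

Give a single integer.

Answer: 11

Derivation:
Click 1 (2,5) count=1: revealed 1 new [(2,5)] -> total=1
Click 2 (0,4) count=0: revealed 8 new [(0,3) (0,4) (0,5) (1,3) (1,4) (1,5) (2,3) (2,4)] -> total=9
Click 3 (1,0) count=2: revealed 1 new [(1,0)] -> total=10
Click 4 (5,4) count=2: revealed 1 new [(5,4)] -> total=11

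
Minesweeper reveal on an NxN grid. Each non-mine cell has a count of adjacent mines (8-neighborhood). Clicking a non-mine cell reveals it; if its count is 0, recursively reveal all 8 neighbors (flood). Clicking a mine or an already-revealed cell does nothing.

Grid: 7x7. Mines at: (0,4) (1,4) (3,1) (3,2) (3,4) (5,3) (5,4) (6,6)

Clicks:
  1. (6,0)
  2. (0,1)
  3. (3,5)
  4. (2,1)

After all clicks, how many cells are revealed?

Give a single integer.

Click 1 (6,0) count=0: revealed 9 new [(4,0) (4,1) (4,2) (5,0) (5,1) (5,2) (6,0) (6,1) (6,2)] -> total=9
Click 2 (0,1) count=0: revealed 12 new [(0,0) (0,1) (0,2) (0,3) (1,0) (1,1) (1,2) (1,3) (2,0) (2,1) (2,2) (2,3)] -> total=21
Click 3 (3,5) count=1: revealed 1 new [(3,5)] -> total=22
Click 4 (2,1) count=2: revealed 0 new [(none)] -> total=22

Answer: 22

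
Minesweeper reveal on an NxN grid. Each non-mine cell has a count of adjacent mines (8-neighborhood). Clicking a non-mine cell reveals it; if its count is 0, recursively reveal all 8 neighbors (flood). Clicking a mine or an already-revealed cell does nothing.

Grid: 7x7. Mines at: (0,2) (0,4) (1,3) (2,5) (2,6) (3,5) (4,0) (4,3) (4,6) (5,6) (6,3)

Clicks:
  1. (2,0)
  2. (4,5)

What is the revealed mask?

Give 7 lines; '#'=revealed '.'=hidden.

Click 1 (2,0) count=0: revealed 11 new [(0,0) (0,1) (1,0) (1,1) (1,2) (2,0) (2,1) (2,2) (3,0) (3,1) (3,2)] -> total=11
Click 2 (4,5) count=3: revealed 1 new [(4,5)] -> total=12

Answer: ##.....
###....
###....
###....
.....#.
.......
.......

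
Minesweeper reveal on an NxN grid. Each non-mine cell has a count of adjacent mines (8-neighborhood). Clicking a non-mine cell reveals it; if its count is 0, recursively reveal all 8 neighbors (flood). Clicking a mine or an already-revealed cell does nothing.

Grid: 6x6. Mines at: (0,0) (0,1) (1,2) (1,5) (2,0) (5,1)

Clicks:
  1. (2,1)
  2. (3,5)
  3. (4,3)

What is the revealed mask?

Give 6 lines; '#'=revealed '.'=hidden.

Answer: ......
......
.#####
.#####
.#####
..####

Derivation:
Click 1 (2,1) count=2: revealed 1 new [(2,1)] -> total=1
Click 2 (3,5) count=0: revealed 18 new [(2,2) (2,3) (2,4) (2,5) (3,1) (3,2) (3,3) (3,4) (3,5) (4,1) (4,2) (4,3) (4,4) (4,5) (5,2) (5,3) (5,4) (5,5)] -> total=19
Click 3 (4,3) count=0: revealed 0 new [(none)] -> total=19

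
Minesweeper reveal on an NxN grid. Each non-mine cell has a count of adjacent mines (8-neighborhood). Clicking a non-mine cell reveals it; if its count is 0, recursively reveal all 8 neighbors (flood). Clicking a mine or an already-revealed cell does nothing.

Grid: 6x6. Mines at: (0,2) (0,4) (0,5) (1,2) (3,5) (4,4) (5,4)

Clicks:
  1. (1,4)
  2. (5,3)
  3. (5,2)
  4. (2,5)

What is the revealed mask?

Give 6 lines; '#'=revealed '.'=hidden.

Answer: ##....
##..#.
####.#
####..
####..
####..

Derivation:
Click 1 (1,4) count=2: revealed 1 new [(1,4)] -> total=1
Click 2 (5,3) count=2: revealed 1 new [(5,3)] -> total=2
Click 3 (5,2) count=0: revealed 19 new [(0,0) (0,1) (1,0) (1,1) (2,0) (2,1) (2,2) (2,3) (3,0) (3,1) (3,2) (3,3) (4,0) (4,1) (4,2) (4,3) (5,0) (5,1) (5,2)] -> total=21
Click 4 (2,5) count=1: revealed 1 new [(2,5)] -> total=22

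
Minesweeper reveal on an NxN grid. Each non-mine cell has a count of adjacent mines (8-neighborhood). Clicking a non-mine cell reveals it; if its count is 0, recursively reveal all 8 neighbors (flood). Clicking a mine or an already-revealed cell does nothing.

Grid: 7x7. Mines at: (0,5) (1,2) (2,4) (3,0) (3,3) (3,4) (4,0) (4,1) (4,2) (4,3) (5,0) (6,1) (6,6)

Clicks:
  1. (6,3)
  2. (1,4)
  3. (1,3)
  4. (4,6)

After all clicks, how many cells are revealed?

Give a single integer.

Click 1 (6,3) count=0: revealed 8 new [(5,2) (5,3) (5,4) (5,5) (6,2) (6,3) (6,4) (6,5)] -> total=8
Click 2 (1,4) count=2: revealed 1 new [(1,4)] -> total=9
Click 3 (1,3) count=2: revealed 1 new [(1,3)] -> total=10
Click 4 (4,6) count=0: revealed 9 new [(1,5) (1,6) (2,5) (2,6) (3,5) (3,6) (4,5) (4,6) (5,6)] -> total=19

Answer: 19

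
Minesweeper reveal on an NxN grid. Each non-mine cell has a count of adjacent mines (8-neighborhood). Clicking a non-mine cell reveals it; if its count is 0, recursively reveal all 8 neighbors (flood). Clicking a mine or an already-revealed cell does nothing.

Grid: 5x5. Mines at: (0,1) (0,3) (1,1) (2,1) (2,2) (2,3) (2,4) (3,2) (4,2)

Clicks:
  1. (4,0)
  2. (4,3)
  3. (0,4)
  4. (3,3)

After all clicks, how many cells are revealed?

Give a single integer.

Answer: 7

Derivation:
Click 1 (4,0) count=0: revealed 4 new [(3,0) (3,1) (4,0) (4,1)] -> total=4
Click 2 (4,3) count=2: revealed 1 new [(4,3)] -> total=5
Click 3 (0,4) count=1: revealed 1 new [(0,4)] -> total=6
Click 4 (3,3) count=5: revealed 1 new [(3,3)] -> total=7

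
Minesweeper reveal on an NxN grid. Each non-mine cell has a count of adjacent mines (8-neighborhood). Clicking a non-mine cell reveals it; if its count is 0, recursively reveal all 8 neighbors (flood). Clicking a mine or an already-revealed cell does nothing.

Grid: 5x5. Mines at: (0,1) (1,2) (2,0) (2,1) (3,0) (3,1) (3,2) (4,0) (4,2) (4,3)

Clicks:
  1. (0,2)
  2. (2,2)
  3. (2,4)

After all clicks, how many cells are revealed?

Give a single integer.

Answer: 10

Derivation:
Click 1 (0,2) count=2: revealed 1 new [(0,2)] -> total=1
Click 2 (2,2) count=4: revealed 1 new [(2,2)] -> total=2
Click 3 (2,4) count=0: revealed 8 new [(0,3) (0,4) (1,3) (1,4) (2,3) (2,4) (3,3) (3,4)] -> total=10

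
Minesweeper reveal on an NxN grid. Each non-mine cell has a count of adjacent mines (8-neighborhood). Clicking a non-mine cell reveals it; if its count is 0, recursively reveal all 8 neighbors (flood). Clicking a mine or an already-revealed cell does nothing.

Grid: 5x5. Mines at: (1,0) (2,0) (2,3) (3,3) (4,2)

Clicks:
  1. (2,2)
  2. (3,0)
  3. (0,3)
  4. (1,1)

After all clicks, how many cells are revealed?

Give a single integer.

Answer: 10

Derivation:
Click 1 (2,2) count=2: revealed 1 new [(2,2)] -> total=1
Click 2 (3,0) count=1: revealed 1 new [(3,0)] -> total=2
Click 3 (0,3) count=0: revealed 8 new [(0,1) (0,2) (0,3) (0,4) (1,1) (1,2) (1,3) (1,4)] -> total=10
Click 4 (1,1) count=2: revealed 0 new [(none)] -> total=10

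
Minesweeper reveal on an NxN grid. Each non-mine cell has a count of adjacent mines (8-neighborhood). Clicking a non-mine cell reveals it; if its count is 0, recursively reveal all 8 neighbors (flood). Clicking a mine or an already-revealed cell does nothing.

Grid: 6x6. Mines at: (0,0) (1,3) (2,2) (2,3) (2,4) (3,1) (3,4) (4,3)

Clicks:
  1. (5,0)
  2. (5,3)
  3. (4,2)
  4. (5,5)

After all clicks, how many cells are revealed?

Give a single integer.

Answer: 11

Derivation:
Click 1 (5,0) count=0: revealed 6 new [(4,0) (4,1) (4,2) (5,0) (5,1) (5,2)] -> total=6
Click 2 (5,3) count=1: revealed 1 new [(5,3)] -> total=7
Click 3 (4,2) count=2: revealed 0 new [(none)] -> total=7
Click 4 (5,5) count=0: revealed 4 new [(4,4) (4,5) (5,4) (5,5)] -> total=11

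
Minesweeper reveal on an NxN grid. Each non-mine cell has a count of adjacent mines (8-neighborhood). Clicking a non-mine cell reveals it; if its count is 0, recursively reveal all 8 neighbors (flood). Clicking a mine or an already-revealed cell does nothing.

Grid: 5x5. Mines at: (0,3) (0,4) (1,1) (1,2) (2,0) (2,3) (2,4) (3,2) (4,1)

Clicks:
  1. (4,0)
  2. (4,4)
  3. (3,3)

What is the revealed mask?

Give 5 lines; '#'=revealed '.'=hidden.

Answer: .....
.....
.....
...##
#..##

Derivation:
Click 1 (4,0) count=1: revealed 1 new [(4,0)] -> total=1
Click 2 (4,4) count=0: revealed 4 new [(3,3) (3,4) (4,3) (4,4)] -> total=5
Click 3 (3,3) count=3: revealed 0 new [(none)] -> total=5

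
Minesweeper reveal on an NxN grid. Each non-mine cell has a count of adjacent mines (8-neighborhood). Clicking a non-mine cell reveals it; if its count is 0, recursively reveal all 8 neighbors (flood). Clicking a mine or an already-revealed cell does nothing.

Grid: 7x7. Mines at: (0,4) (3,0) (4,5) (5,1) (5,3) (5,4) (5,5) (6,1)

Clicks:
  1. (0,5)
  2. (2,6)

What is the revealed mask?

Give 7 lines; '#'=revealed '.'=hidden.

Click 1 (0,5) count=1: revealed 1 new [(0,5)] -> total=1
Click 2 (2,6) count=0: revealed 29 new [(0,0) (0,1) (0,2) (0,3) (0,6) (1,0) (1,1) (1,2) (1,3) (1,4) (1,5) (1,6) (2,0) (2,1) (2,2) (2,3) (2,4) (2,5) (2,6) (3,1) (3,2) (3,3) (3,4) (3,5) (3,6) (4,1) (4,2) (4,3) (4,4)] -> total=30

Answer: ####.##
#######
#######
.######
.####..
.......
.......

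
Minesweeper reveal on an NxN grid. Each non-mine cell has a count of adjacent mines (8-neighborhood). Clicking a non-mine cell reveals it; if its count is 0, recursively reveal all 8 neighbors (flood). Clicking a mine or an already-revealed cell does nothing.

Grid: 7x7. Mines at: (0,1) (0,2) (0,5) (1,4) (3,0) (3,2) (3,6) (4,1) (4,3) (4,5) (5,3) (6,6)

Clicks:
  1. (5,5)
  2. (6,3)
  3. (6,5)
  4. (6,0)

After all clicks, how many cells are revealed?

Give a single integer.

Answer: 9

Derivation:
Click 1 (5,5) count=2: revealed 1 new [(5,5)] -> total=1
Click 2 (6,3) count=1: revealed 1 new [(6,3)] -> total=2
Click 3 (6,5) count=1: revealed 1 new [(6,5)] -> total=3
Click 4 (6,0) count=0: revealed 6 new [(5,0) (5,1) (5,2) (6,0) (6,1) (6,2)] -> total=9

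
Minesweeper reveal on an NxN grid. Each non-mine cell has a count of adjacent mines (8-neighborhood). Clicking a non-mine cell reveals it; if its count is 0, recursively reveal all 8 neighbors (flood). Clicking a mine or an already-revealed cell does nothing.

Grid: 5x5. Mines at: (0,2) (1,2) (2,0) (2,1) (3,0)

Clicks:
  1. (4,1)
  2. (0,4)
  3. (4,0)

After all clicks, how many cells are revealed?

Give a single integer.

Click 1 (4,1) count=1: revealed 1 new [(4,1)] -> total=1
Click 2 (0,4) count=0: revealed 14 new [(0,3) (0,4) (1,3) (1,4) (2,2) (2,3) (2,4) (3,1) (3,2) (3,3) (3,4) (4,2) (4,3) (4,4)] -> total=15
Click 3 (4,0) count=1: revealed 1 new [(4,0)] -> total=16

Answer: 16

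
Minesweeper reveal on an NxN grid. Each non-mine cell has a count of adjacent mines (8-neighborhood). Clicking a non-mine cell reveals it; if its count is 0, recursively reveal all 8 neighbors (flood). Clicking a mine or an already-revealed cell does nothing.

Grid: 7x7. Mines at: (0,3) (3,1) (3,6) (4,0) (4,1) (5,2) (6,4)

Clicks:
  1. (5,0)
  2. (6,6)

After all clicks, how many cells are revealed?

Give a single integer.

Click 1 (5,0) count=2: revealed 1 new [(5,0)] -> total=1
Click 2 (6,6) count=0: revealed 6 new [(4,5) (4,6) (5,5) (5,6) (6,5) (6,6)] -> total=7

Answer: 7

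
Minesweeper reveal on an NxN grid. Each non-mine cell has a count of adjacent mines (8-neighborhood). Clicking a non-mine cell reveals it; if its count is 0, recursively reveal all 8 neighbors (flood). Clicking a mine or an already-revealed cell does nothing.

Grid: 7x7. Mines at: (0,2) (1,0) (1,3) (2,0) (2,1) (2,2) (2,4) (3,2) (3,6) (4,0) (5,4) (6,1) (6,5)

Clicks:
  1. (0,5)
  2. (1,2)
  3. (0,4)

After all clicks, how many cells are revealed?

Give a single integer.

Click 1 (0,5) count=0: revealed 8 new [(0,4) (0,5) (0,6) (1,4) (1,5) (1,6) (2,5) (2,6)] -> total=8
Click 2 (1,2) count=4: revealed 1 new [(1,2)] -> total=9
Click 3 (0,4) count=1: revealed 0 new [(none)] -> total=9

Answer: 9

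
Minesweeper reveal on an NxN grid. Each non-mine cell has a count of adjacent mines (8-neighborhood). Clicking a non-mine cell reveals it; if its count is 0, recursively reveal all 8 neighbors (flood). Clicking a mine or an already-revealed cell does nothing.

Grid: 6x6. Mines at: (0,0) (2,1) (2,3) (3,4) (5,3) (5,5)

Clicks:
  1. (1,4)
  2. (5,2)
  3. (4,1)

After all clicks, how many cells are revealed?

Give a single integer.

Answer: 10

Derivation:
Click 1 (1,4) count=1: revealed 1 new [(1,4)] -> total=1
Click 2 (5,2) count=1: revealed 1 new [(5,2)] -> total=2
Click 3 (4,1) count=0: revealed 8 new [(3,0) (3,1) (3,2) (4,0) (4,1) (4,2) (5,0) (5,1)] -> total=10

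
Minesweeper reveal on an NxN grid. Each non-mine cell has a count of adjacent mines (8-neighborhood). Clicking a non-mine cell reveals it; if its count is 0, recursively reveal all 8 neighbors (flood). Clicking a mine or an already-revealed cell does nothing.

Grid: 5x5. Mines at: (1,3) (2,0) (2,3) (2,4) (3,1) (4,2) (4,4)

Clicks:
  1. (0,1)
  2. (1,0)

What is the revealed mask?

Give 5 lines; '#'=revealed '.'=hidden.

Answer: ###..
###..
.....
.....
.....

Derivation:
Click 1 (0,1) count=0: revealed 6 new [(0,0) (0,1) (0,2) (1,0) (1,1) (1,2)] -> total=6
Click 2 (1,0) count=1: revealed 0 new [(none)] -> total=6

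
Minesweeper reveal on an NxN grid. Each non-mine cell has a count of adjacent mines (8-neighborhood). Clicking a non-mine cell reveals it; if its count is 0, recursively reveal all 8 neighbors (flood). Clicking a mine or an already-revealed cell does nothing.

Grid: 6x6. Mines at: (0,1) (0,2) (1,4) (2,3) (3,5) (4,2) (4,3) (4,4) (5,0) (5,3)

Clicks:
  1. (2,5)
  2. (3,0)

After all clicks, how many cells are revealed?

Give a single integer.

Click 1 (2,5) count=2: revealed 1 new [(2,5)] -> total=1
Click 2 (3,0) count=0: revealed 11 new [(1,0) (1,1) (1,2) (2,0) (2,1) (2,2) (3,0) (3,1) (3,2) (4,0) (4,1)] -> total=12

Answer: 12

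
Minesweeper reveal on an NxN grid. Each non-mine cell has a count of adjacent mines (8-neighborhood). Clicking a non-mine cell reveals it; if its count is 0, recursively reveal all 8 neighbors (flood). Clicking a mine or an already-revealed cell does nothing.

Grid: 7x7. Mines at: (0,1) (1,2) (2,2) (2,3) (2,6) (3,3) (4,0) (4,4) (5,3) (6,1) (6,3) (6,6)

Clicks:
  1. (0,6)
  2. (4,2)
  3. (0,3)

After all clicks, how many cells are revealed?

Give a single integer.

Click 1 (0,6) count=0: revealed 8 new [(0,3) (0,4) (0,5) (0,6) (1,3) (1,4) (1,5) (1,6)] -> total=8
Click 2 (4,2) count=2: revealed 1 new [(4,2)] -> total=9
Click 3 (0,3) count=1: revealed 0 new [(none)] -> total=9

Answer: 9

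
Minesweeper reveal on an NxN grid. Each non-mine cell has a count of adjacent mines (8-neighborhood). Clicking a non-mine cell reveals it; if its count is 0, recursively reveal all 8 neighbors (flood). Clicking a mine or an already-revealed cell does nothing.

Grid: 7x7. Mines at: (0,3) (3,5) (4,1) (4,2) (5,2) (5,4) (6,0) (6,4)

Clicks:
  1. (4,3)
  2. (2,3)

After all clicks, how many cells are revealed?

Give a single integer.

Answer: 19

Derivation:
Click 1 (4,3) count=3: revealed 1 new [(4,3)] -> total=1
Click 2 (2,3) count=0: revealed 18 new [(0,0) (0,1) (0,2) (1,0) (1,1) (1,2) (1,3) (1,4) (2,0) (2,1) (2,2) (2,3) (2,4) (3,0) (3,1) (3,2) (3,3) (3,4)] -> total=19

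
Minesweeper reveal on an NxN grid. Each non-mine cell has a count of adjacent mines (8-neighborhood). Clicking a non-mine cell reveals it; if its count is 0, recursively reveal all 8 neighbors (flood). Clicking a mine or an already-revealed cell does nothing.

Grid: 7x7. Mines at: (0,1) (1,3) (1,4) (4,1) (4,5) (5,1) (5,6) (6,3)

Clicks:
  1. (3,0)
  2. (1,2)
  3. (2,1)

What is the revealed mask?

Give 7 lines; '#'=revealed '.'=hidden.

Click 1 (3,0) count=1: revealed 1 new [(3,0)] -> total=1
Click 2 (1,2) count=2: revealed 1 new [(1,2)] -> total=2
Click 3 (2,1) count=0: revealed 7 new [(1,0) (1,1) (2,0) (2,1) (2,2) (3,1) (3,2)] -> total=9

Answer: .......
###....
###....
###....
.......
.......
.......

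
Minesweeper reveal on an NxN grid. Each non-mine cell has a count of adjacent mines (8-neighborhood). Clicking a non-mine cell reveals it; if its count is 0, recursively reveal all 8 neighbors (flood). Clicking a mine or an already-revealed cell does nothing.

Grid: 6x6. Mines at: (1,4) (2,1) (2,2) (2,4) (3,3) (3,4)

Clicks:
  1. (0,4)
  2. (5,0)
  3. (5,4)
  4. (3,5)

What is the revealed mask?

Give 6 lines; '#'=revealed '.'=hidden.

Click 1 (0,4) count=1: revealed 1 new [(0,4)] -> total=1
Click 2 (5,0) count=0: revealed 15 new [(3,0) (3,1) (3,2) (4,0) (4,1) (4,2) (4,3) (4,4) (4,5) (5,0) (5,1) (5,2) (5,3) (5,4) (5,5)] -> total=16
Click 3 (5,4) count=0: revealed 0 new [(none)] -> total=16
Click 4 (3,5) count=2: revealed 1 new [(3,5)] -> total=17

Answer: ....#.
......
......
###..#
######
######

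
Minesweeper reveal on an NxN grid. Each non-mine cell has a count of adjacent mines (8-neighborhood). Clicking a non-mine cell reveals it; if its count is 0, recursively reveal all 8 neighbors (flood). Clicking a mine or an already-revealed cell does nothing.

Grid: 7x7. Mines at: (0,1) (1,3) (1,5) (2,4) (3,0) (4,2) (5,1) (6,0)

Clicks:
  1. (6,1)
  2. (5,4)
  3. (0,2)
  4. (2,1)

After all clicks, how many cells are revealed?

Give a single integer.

Answer: 23

Derivation:
Click 1 (6,1) count=2: revealed 1 new [(6,1)] -> total=1
Click 2 (5,4) count=0: revealed 20 new [(2,5) (2,6) (3,3) (3,4) (3,5) (3,6) (4,3) (4,4) (4,5) (4,6) (5,2) (5,3) (5,4) (5,5) (5,6) (6,2) (6,3) (6,4) (6,5) (6,6)] -> total=21
Click 3 (0,2) count=2: revealed 1 new [(0,2)] -> total=22
Click 4 (2,1) count=1: revealed 1 new [(2,1)] -> total=23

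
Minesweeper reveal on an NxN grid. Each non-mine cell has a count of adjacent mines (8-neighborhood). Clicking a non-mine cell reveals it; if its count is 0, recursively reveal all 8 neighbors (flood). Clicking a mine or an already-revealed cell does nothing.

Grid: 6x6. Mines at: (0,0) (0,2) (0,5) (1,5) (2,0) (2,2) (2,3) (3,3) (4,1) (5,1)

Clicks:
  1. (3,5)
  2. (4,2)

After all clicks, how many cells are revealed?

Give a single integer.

Answer: 12

Derivation:
Click 1 (3,5) count=0: revealed 12 new [(2,4) (2,5) (3,4) (3,5) (4,2) (4,3) (4,4) (4,5) (5,2) (5,3) (5,4) (5,5)] -> total=12
Click 2 (4,2) count=3: revealed 0 new [(none)] -> total=12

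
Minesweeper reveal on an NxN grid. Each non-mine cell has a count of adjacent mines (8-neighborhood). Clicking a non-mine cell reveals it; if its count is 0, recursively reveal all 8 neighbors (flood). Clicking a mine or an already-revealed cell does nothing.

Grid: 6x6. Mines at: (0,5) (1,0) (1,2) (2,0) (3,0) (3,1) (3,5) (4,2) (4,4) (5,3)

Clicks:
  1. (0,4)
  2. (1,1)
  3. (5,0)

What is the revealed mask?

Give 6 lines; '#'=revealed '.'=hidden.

Click 1 (0,4) count=1: revealed 1 new [(0,4)] -> total=1
Click 2 (1,1) count=3: revealed 1 new [(1,1)] -> total=2
Click 3 (5,0) count=0: revealed 4 new [(4,0) (4,1) (5,0) (5,1)] -> total=6

Answer: ....#.
.#....
......
......
##....
##....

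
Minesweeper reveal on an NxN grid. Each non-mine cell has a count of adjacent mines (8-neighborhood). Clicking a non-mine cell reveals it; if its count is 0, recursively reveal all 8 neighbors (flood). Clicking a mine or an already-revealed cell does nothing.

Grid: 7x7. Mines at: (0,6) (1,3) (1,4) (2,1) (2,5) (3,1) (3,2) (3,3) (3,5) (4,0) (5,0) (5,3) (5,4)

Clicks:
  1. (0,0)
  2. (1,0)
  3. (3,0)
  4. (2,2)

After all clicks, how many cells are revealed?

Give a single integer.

Click 1 (0,0) count=0: revealed 6 new [(0,0) (0,1) (0,2) (1,0) (1,1) (1,2)] -> total=6
Click 2 (1,0) count=1: revealed 0 new [(none)] -> total=6
Click 3 (3,0) count=3: revealed 1 new [(3,0)] -> total=7
Click 4 (2,2) count=5: revealed 1 new [(2,2)] -> total=8

Answer: 8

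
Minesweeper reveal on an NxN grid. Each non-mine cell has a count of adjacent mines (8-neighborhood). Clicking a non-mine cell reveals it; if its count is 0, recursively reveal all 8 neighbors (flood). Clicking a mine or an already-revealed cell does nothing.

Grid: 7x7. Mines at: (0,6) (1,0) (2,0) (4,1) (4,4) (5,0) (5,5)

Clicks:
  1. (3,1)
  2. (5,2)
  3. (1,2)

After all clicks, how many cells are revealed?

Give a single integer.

Answer: 26

Derivation:
Click 1 (3,1) count=2: revealed 1 new [(3,1)] -> total=1
Click 2 (5,2) count=1: revealed 1 new [(5,2)] -> total=2
Click 3 (1,2) count=0: revealed 24 new [(0,1) (0,2) (0,3) (0,4) (0,5) (1,1) (1,2) (1,3) (1,4) (1,5) (1,6) (2,1) (2,2) (2,3) (2,4) (2,5) (2,6) (3,2) (3,3) (3,4) (3,5) (3,6) (4,5) (4,6)] -> total=26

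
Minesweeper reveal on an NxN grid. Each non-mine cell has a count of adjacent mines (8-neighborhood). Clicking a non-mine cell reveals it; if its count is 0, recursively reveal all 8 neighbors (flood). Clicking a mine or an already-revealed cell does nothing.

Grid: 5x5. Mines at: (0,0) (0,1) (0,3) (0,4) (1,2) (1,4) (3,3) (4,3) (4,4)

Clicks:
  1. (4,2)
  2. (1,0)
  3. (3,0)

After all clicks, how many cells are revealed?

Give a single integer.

Answer: 11

Derivation:
Click 1 (4,2) count=2: revealed 1 new [(4,2)] -> total=1
Click 2 (1,0) count=2: revealed 1 new [(1,0)] -> total=2
Click 3 (3,0) count=0: revealed 9 new [(1,1) (2,0) (2,1) (2,2) (3,0) (3,1) (3,2) (4,0) (4,1)] -> total=11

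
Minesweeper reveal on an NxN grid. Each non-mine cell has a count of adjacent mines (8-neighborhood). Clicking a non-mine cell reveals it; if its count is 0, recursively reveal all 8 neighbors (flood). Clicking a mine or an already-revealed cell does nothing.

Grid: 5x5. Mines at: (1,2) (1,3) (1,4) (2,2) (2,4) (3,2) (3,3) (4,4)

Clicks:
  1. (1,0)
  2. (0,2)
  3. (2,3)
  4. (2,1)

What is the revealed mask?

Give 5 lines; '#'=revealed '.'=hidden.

Click 1 (1,0) count=0: revealed 10 new [(0,0) (0,1) (1,0) (1,1) (2,0) (2,1) (3,0) (3,1) (4,0) (4,1)] -> total=10
Click 2 (0,2) count=2: revealed 1 new [(0,2)] -> total=11
Click 3 (2,3) count=7: revealed 1 new [(2,3)] -> total=12
Click 4 (2,1) count=3: revealed 0 new [(none)] -> total=12

Answer: ###..
##...
##.#.
##...
##...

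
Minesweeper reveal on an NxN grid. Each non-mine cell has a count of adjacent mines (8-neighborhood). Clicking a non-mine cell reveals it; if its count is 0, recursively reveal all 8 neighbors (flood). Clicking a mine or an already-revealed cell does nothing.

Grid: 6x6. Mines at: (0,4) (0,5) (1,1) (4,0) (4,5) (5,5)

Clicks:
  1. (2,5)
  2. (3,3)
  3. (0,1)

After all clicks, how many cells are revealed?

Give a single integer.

Click 1 (2,5) count=0: revealed 22 new [(1,2) (1,3) (1,4) (1,5) (2,1) (2,2) (2,3) (2,4) (2,5) (3,1) (3,2) (3,3) (3,4) (3,5) (4,1) (4,2) (4,3) (4,4) (5,1) (5,2) (5,3) (5,4)] -> total=22
Click 2 (3,3) count=0: revealed 0 new [(none)] -> total=22
Click 3 (0,1) count=1: revealed 1 new [(0,1)] -> total=23

Answer: 23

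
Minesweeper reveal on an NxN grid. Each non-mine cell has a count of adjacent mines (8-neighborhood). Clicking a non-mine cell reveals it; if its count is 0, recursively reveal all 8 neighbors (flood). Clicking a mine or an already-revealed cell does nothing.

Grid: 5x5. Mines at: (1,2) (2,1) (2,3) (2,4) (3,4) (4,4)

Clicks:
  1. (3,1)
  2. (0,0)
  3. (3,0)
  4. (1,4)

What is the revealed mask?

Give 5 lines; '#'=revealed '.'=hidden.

Click 1 (3,1) count=1: revealed 1 new [(3,1)] -> total=1
Click 2 (0,0) count=0: revealed 4 new [(0,0) (0,1) (1,0) (1,1)] -> total=5
Click 3 (3,0) count=1: revealed 1 new [(3,0)] -> total=6
Click 4 (1,4) count=2: revealed 1 new [(1,4)] -> total=7

Answer: ##...
##..#
.....
##...
.....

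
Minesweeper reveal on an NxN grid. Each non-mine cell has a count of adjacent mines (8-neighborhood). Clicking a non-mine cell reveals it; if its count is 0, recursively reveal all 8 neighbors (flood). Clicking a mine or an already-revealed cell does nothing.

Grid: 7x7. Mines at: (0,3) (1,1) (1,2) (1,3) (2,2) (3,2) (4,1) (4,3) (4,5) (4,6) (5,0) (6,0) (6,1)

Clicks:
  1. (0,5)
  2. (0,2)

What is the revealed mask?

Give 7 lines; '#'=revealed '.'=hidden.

Click 1 (0,5) count=0: revealed 12 new [(0,4) (0,5) (0,6) (1,4) (1,5) (1,6) (2,4) (2,5) (2,6) (3,4) (3,5) (3,6)] -> total=12
Click 2 (0,2) count=4: revealed 1 new [(0,2)] -> total=13

Answer: ..#.###
....###
....###
....###
.......
.......
.......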